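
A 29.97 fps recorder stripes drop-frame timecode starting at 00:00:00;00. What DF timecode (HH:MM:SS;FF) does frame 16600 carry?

Each 10-minute DF block holds 10 × 60 × 30 − 9 × 2 = 17982 frames. 16600 ÷ 17982 → 0 full blocks, remainder 16600.
Within the partial block the first minute is 1800 frames and each further minute 1798, so 9 further minute boundaries passed. Total skipped labels = 18 × 0 + 2 × 9 = 18.
Non-drop label index = 16600 + 18 = 16618; at 30 labels/s that is 00:09:13:28, i.e. DF 00:09:13;28.

00:09:13;28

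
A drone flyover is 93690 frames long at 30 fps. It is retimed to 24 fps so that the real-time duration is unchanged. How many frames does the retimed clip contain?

74952 frames

Target frames = source frames × (target rate / source rate) = 93690 × (24)/(30) = 93690 × 4/5 = 74952.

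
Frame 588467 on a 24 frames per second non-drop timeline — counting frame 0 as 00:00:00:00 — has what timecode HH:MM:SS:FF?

06:48:39:11

588467 ÷ 24 = 24519 full seconds, remainder 11 frames.
24519 s = 6 h 48 min 39 s.
Timecode: 06:48:39:11.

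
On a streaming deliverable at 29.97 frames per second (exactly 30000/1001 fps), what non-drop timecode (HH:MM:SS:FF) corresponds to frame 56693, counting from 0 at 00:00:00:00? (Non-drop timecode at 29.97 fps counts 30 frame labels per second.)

56693 ÷ 30 = 1889 full seconds, remainder 23 frames.
1889 s = 0 h 31 min 29 s.
Timecode: 00:31:29:23.

00:31:29:23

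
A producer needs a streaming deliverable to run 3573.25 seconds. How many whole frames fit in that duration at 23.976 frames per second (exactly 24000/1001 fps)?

Frames = 3573.25 × 24000/1001 = 85758000/1001 ≈ 85672.3277.
Complete frames: 85672.

85672 frames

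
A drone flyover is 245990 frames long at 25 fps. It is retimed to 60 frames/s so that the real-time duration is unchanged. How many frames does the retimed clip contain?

590376 frames

Target frames = source frames × (target rate / source rate) = 245990 × (60)/(25) = 245990 × 12/5 = 590376.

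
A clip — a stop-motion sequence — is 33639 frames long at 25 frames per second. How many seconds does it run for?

Running time = 33639 / (25) = 1345.56 s.

1345.56 seconds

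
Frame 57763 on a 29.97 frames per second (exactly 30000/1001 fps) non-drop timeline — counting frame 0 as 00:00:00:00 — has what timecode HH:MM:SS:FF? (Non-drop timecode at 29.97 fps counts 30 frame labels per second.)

00:32:05:13

57763 ÷ 30 = 1925 full seconds, remainder 13 frames.
1925 s = 0 h 32 min 5 s.
Timecode: 00:32:05:13.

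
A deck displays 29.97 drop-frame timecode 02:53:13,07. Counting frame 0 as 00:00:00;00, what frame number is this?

311485

As if non-drop at 30 labels/s: (2 × 3600 + 53 × 60 + 13) × 30 + 7 = 311797.
Minute boundaries passed: 173; those not divisible by 10: 173 − 17 = 156; dropped labels = 2 × 156 = 312.
Actual frame index = 311797 − 312 = 311485.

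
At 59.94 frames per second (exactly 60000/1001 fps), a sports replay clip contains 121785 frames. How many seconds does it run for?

2031.77975 seconds

Running time = 121785 / (60000/1001) = 2031.77975 s.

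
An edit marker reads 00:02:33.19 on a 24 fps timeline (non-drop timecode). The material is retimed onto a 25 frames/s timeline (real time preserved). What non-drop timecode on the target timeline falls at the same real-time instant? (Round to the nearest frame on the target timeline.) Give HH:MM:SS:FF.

Source frame index: (0×3600 + 2×60 + 33) × 24 + 19 = 3691.
Real time: 3691 / (24) = 3691/24 s.
Target frame: (3691/24) × (25) = 92275/24 ≈ 3844.792 → 3845.
At 25 labels/s: frame 3845 → 00:02:33:20.

00:02:33:20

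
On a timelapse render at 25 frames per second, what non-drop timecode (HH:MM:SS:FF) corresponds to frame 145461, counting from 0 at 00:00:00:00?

145461 ÷ 25 = 5818 full seconds, remainder 11 frames.
5818 s = 1 h 36 min 58 s.
Timecode: 01:36:58:11.

01:36:58:11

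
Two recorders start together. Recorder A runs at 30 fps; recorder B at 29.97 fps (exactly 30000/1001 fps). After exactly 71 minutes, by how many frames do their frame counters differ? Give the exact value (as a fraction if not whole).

71 min = 4260 s.
A emits 30 × 4260 = 127800 frames; B emits 30000/1001 × 4260 = 127800000/1001.
Difference = 127800/1001 frames (≈ 127.6723); B is behind A.

127800/1001 frames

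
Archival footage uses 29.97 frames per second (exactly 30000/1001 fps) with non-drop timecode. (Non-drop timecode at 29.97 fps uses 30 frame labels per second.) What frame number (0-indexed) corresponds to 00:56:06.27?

Total seconds to the label: (0 × 3600 + 56 × 60 + 6) = 3366.
Frame index = 3366 × 30 + 27 = 101007.

frame 101007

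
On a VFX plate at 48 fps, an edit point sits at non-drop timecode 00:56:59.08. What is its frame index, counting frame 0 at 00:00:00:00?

Total seconds to the label: (0 × 3600 + 56 × 60 + 59) = 3419.
Frame index = 3419 × 48 + 8 = 164120.

164120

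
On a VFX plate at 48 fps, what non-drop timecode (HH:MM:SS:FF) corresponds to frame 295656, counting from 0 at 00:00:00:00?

01:42:39:24

295656 ÷ 48 = 6159 full seconds, remainder 24 frames.
6159 s = 1 h 42 min 39 s.
Timecode: 01:42:39:24.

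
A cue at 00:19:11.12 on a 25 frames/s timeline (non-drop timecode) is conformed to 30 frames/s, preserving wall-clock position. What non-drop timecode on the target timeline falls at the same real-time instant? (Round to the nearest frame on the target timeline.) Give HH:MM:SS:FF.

Source frame index: (0×3600 + 19×60 + 11) × 25 + 12 = 28787.
Real time: 28787 / (25) = 28787/25 s.
Target frame: (28787/25) × (30) = 172722/5 ≈ 34544.400 → 34544.
At 30 labels/s: frame 34544 → 00:19:11:14.

00:19:11:14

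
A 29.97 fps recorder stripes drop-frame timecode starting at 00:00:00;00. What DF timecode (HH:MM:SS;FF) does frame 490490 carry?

Ten DF minutes hold 17982 frames, so frame 490490 lies in block 27 (frames 485514–503495) with 4976 frames into that block.
The block's first minute is 1800 frames and the rest 1798 each; 4976 frames reaches minute 2, so 27 × 18 + 2 × 2 = 490 labels have been skipped so far.
Adding those back, label number 490490 + 490 = 490980 at 30 labels/s is 16366 s + 0 f = 4 h 32 min 46 s frame 0, i.e. 04:32:46;00.

04:32:46;00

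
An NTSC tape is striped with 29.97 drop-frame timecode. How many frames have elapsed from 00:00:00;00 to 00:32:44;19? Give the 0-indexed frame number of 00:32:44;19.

Complete 10-minute blocks: 3, each 17982 frames → 53946.
Remaining 2 whole minutes in the current block: 1800 + 1 × 1798 = 3598 frames.
Within the current minute: 44 × 30 + 19 − 2 = 1337 (labels ;00/;01 skipped at this minute). Total = 53946 + 3598 + 1337 = 58881.

58881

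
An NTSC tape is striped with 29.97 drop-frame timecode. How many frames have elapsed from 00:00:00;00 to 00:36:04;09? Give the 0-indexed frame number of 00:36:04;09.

As if non-drop at 30 labels/s: (0 × 3600 + 36 × 60 + 4) × 30 + 9 = 64929.
Minute boundaries passed: 36; those not divisible by 10: 36 − 3 = 33; dropped labels = 2 × 33 = 66.
Actual frame index = 64929 − 66 = 64863.

64863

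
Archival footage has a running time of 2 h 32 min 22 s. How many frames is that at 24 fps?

219408 frames

2 h 32 min 22 s = 9142 s.
Frames = 9142 × 24 = 219408.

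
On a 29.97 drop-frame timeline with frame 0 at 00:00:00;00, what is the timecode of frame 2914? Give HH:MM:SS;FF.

Ten DF minutes hold 17982 frames, so frame 2914 lies in block 0 (frames 0–17981) with 2914 frames into that block.
The block's first minute is 1800 frames and the rest 1798 each; 2914 frames reaches minute 1, so 0 × 18 + 1 × 2 = 2 labels have been skipped so far.
Adding those back, label number 2914 + 2 = 2916 at 30 labels/s is 97 s + 6 f = 0 h 1 min 37 s frame 6, i.e. 00:01:37;06.

00:01:37;06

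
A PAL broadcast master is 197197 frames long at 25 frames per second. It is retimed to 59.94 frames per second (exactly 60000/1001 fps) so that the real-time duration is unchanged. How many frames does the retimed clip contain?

472800 frames

Target frames = source frames × (target rate / source rate) = 197197 × (60000/1001)/(25) = 197197 × 2400/1001 = 472800.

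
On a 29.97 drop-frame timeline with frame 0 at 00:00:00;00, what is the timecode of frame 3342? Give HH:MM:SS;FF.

Ten DF minutes hold 17982 frames, so frame 3342 lies in block 0 (frames 0–17981) with 3342 frames into that block.
The block's first minute is 1800 frames and the rest 1798 each; 3342 frames reaches minute 1, so 0 × 18 + 1 × 2 = 2 labels have been skipped so far.
Adding those back, label number 3342 + 2 = 3344 at 30 labels/s is 111 s + 14 f = 0 h 1 min 51 s frame 14, i.e. 00:01:51;14.

00:01:51;14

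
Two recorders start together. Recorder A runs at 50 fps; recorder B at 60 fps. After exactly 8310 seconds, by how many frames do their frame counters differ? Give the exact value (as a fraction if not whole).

A emits 50 × 8310 = 415500 frames; B emits 60 × 8310 = 498600.
Difference = 83100 frames; B is ahead of A.

83100 frames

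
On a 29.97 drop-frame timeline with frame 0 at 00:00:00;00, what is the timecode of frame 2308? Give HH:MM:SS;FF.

00:01:17;00

Each 10-minute DF block holds 10 × 60 × 30 − 9 × 2 = 17982 frames. 2308 ÷ 17982 → 0 full blocks, remainder 2308.
Within the partial block the first minute is 1800 frames and each further minute 1798, so 1 further minute boundary passed. Total skipped labels = 18 × 0 + 2 × 1 = 2.
Non-drop label index = 2308 + 2 = 2310; at 30 labels/s that is 00:01:17:00, i.e. DF 00:01:17;00.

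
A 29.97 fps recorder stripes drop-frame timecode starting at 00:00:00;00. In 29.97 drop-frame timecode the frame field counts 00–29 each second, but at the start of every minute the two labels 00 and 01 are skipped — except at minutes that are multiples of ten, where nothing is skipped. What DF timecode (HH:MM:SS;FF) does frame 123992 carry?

Ten DF minutes hold 17982 frames, so frame 123992 lies in block 6 (frames 107892–125873) with 16100 frames into that block.
The block's first minute is 1800 frames and the rest 1798 each; 16100 frames reaches minute 8, so 6 × 18 + 8 × 2 = 124 labels have been skipped so far.
Adding those back, label number 123992 + 124 = 124116 at 30 labels/s is 4137 s + 6 f = 1 h 8 min 57 s frame 6, i.e. 01:08:57;06.

01:08:57;06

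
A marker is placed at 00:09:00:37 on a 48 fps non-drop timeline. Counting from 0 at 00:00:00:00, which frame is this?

25957

Total seconds to the label: (0 × 3600 + 9 × 60 + 0) = 540.
Frame index = 540 × 48 + 37 = 25957.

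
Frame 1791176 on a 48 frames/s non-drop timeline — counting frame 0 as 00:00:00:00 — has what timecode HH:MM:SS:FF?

10:21:56:08

1791176 ÷ 48 = 37316 full seconds, remainder 8 frames.
37316 s = 10 h 21 min 56 s.
Timecode: 10:21:56:08.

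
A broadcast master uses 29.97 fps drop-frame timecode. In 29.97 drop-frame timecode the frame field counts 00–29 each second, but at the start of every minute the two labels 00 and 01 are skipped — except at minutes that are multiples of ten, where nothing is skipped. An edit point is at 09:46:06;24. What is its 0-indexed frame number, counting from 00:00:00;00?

Complete 10-minute blocks: 58, each 17982 frames → 1042956.
Remaining 6 whole minutes in the current block: 1800 + 5 × 1798 = 10790 frames.
Within the current minute: 6 × 30 + 24 − 2 = 202 (labels ;00/;01 skipped at this minute). Total = 1042956 + 10790 + 202 = 1053948.

1053948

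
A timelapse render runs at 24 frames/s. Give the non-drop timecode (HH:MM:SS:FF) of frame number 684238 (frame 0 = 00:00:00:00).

684238 ÷ 24 = 28509 full seconds, remainder 22 frames.
28509 s = 7 h 55 min 9 s.
Timecode: 07:55:09:22.

07:55:09:22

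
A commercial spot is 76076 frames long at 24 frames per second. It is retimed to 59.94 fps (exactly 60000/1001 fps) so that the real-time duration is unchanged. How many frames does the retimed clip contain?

190000 frames

Target frames = source frames × (target rate / source rate) = 76076 × (60000/1001)/(24) = 76076 × 2500/1001 = 190000.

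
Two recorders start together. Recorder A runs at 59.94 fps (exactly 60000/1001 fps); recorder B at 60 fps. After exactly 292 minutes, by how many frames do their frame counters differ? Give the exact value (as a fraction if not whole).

292 min = 17520 s.
A emits 60000/1001 × 17520 = 1051200000/1001 frames; B emits 60 × 17520 = 1051200.
Difference = 1051200/1001 frames (≈ 1050.1499); B is ahead of A.

1051200/1001 frames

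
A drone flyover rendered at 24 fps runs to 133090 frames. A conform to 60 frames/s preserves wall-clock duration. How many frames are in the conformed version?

Target frames = source frames × (target rate / source rate) = 133090 × (60)/(24) = 133090 × 5/2 = 332725.

332725 frames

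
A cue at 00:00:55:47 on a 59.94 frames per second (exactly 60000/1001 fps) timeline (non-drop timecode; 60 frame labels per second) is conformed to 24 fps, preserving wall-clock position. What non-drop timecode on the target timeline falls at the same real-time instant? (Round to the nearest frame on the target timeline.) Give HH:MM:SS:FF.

Source frame index: (0×3600 + 0×60 + 55) × 60 + 47 = 3347.
Real time: 3347 / (60000/1001) = 3350347/60000 s.
Target frame: (3350347/60000) × (24) = 3350347/2500 ≈ 1340.139 → 1340.
At 24 labels/s: frame 1340 → 00:00:55:20.

00:00:55:20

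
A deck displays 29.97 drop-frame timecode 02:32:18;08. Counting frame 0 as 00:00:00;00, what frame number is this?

273874

Complete 10-minute blocks: 15, each 17982 frames → 269730.
Remaining 2 whole minutes in the current block: 1800 + 1 × 1798 = 3598 frames.
Within the current minute: 18 × 30 + 8 − 2 = 546 (labels ;00/;01 skipped at this minute). Total = 269730 + 3598 + 546 = 273874.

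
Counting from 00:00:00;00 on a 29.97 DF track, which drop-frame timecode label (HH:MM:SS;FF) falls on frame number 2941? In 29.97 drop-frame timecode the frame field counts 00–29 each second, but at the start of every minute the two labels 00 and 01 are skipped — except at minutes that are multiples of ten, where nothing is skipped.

00:01:38;03

Each 10-minute DF block holds 10 × 60 × 30 − 9 × 2 = 17982 frames. 2941 ÷ 17982 → 0 full blocks, remainder 2941.
Within the partial block the first minute is 1800 frames and each further minute 1798, so 1 further minute boundary passed. Total skipped labels = 18 × 0 + 2 × 1 = 2.
Non-drop label index = 2941 + 2 = 2943; at 30 labels/s that is 00:01:38:03, i.e. DF 00:01:38;03.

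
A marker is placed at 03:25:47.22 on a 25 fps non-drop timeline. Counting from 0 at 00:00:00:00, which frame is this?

Total seconds to the label: (3 × 3600 + 25 × 60 + 47) = 12347.
Frame index = 12347 × 25 + 22 = 308697.

308697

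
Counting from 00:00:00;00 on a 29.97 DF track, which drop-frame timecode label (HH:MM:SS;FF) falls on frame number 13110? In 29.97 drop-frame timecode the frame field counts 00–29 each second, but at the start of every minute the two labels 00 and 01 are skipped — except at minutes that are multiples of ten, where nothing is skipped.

00:07:17;14

Ten DF minutes hold 17982 frames, so frame 13110 lies in block 0 (frames 0–17981) with 13110 frames into that block.
The block's first minute is 1800 frames and the rest 1798 each; 13110 frames reaches minute 7, so 0 × 18 + 7 × 2 = 14 labels have been skipped so far.
Adding those back, label number 13110 + 14 = 13124 at 30 labels/s is 437 s + 14 f = 0 h 7 min 17 s frame 14, i.e. 00:07:17;14.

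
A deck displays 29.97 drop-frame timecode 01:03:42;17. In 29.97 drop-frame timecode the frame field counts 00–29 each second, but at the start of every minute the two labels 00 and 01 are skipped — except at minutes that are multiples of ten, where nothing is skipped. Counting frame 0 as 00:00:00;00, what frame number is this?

Complete 10-minute blocks: 6, each 17982 frames → 107892.
Remaining 3 whole minutes in the current block: 1800 + 2 × 1798 = 5396 frames.
Within the current minute: 42 × 30 + 17 − 2 = 1275 (labels ;00/;01 skipped at this minute). Total = 107892 + 5396 + 1275 = 114563.

114563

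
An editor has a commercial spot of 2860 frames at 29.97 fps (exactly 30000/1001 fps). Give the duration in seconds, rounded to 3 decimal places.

Running time = 2860 × 1001/30000 = 143143/1500 s ≈ 95.429 s.

95.429 seconds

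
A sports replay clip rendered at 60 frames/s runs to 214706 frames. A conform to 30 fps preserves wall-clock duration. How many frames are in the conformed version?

107353 frames

Target frames = source frames × (target rate / source rate) = 214706 × (30)/(60) = 214706 × 1/2 = 107353.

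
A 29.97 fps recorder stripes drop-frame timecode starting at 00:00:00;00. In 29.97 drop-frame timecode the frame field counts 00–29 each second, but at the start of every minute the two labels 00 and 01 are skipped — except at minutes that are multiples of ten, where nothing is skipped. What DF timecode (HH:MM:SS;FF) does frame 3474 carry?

Each 10-minute DF block holds 10 × 60 × 30 − 9 × 2 = 17982 frames. 3474 ÷ 17982 → 0 full blocks, remainder 3474.
Within the partial block the first minute is 1800 frames and each further minute 1798, so 1 further minute boundary passed. Total skipped labels = 18 × 0 + 2 × 1 = 2.
Non-drop label index = 3474 + 2 = 3476; at 30 labels/s that is 00:01:55:26, i.e. DF 00:01:55;26.

00:01:55;26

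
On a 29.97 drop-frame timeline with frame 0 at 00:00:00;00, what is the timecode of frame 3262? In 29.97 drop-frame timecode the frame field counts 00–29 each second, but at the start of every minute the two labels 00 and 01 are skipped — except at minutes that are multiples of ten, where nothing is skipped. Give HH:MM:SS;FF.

00:01:48;24

Ten DF minutes hold 17982 frames, so frame 3262 lies in block 0 (frames 0–17981) with 3262 frames into that block.
The block's first minute is 1800 frames and the rest 1798 each; 3262 frames reaches minute 1, so 0 × 18 + 1 × 2 = 2 labels have been skipped so far.
Adding those back, label number 3262 + 2 = 3264 at 30 labels/s is 108 s + 24 f = 0 h 1 min 48 s frame 24, i.e. 00:01:48;24.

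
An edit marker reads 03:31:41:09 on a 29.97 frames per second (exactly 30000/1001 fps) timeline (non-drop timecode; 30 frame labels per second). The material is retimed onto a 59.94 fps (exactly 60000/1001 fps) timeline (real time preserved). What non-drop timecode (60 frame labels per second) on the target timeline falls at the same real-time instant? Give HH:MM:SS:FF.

03:31:41:18

Source frame index: (3×3600 + 31×60 + 41) × 30 + 9 = 381039.
Real time: 381039 / (30000/1001) = 127140013/10000 s.
Target frame: (127140013/10000) × (60000/1001) = 762078.
At 60 labels/s: frame 762078 → 03:31:41:18.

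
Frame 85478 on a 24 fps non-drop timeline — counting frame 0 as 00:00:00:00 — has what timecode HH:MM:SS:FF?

85478 ÷ 24 = 3561 full seconds, remainder 14 frames.
3561 s = 0 h 59 min 21 s.
Timecode: 00:59:21:14.

00:59:21:14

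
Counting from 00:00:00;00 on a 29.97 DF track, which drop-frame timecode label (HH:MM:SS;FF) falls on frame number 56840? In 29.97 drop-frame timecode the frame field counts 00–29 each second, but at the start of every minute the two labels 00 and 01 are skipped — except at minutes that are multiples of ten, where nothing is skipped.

Each 10-minute DF block holds 10 × 60 × 30 − 9 × 2 = 17982 frames. 56840 ÷ 17982 → 3 full blocks, remainder 2894.
Within the partial block the first minute is 1800 frames and each further minute 1798, so 1 further minute boundary passed. Total skipped labels = 18 × 3 + 2 × 1 = 56.
Non-drop label index = 56840 + 56 = 56896; at 30 labels/s that is 00:31:36:16, i.e. DF 00:31:36;16.

00:31:36;16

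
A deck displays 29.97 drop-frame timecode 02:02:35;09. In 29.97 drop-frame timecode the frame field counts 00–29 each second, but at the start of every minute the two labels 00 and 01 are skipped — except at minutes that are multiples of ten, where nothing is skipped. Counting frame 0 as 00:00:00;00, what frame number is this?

As if non-drop at 30 labels/s: (2 × 3600 + 2 × 60 + 35) × 30 + 9 = 220659.
Minute boundaries passed: 122; those not divisible by 10: 122 − 12 = 110; dropped labels = 2 × 110 = 220.
Actual frame index = 220659 − 220 = 220439.

220439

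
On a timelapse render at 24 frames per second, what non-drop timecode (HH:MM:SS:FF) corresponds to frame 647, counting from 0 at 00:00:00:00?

00:00:26:23

647 ÷ 24 = 26 full seconds, remainder 23 frames.
26 s = 0 h 0 min 26 s.
Timecode: 00:00:26:23.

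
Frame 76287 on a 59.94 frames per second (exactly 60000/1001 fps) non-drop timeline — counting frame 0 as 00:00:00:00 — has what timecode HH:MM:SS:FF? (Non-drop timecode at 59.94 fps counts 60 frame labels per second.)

00:21:11:27

76287 ÷ 60 = 1271 full seconds, remainder 27 frames.
1271 s = 0 h 21 min 11 s.
Timecode: 00:21:11:27.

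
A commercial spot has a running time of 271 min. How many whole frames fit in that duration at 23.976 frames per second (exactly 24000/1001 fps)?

389850 frames

271 min = 16260 s.
Frames = 16260 × 24000/1001 = 390240000/1001 ≈ 389850.1499.
Complete frames: 389850.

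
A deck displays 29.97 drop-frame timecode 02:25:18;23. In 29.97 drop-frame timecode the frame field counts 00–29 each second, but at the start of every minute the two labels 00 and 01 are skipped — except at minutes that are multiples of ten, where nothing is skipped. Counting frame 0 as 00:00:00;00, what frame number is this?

261301

As if non-drop at 30 labels/s: (2 × 3600 + 25 × 60 + 18) × 30 + 23 = 261563.
Minute boundaries passed: 145; those not divisible by 10: 145 − 14 = 131; dropped labels = 2 × 131 = 262.
Actual frame index = 261563 − 262 = 261301.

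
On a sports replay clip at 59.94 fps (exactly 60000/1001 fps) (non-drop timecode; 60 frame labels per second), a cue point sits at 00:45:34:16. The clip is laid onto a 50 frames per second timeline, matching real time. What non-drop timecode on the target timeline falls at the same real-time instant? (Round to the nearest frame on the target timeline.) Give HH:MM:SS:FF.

Source frame index: (0×3600 + 45×60 + 34) × 60 + 16 = 164056.
Real time: 164056 / (60000/1001) = 20527507/7500 s.
Target frame: (20527507/7500) × (50) = 20527507/150 ≈ 136850.047 → 136850.
At 50 labels/s: frame 136850 → 00:45:37:00.

00:45:37:00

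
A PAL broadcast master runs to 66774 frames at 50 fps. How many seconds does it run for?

1335.48 seconds

Running time = 66774 / (50) = 1335.48 s.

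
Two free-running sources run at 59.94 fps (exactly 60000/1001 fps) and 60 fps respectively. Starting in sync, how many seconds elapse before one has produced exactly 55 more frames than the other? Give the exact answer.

11011/12 seconds

The gap grows by |60 − 60000/1001| = 60/1001 frames per second.
Time for a 55-frame gap: 55 ÷ (60/1001) = 11011/12 s.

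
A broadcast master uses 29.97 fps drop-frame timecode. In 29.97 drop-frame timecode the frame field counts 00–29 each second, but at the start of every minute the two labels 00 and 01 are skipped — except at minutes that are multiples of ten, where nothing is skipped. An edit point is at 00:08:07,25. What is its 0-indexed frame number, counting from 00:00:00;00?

14619

Complete 10-minute blocks: 0, each 17982 frames → 0.
Remaining 8 whole minutes in the current block: 1800 + 7 × 1798 = 14386 frames.
Within the current minute: 7 × 30 + 25 − 2 = 233 (labels ;00/;01 skipped at this minute). Total = 0 + 14386 + 233 = 14619.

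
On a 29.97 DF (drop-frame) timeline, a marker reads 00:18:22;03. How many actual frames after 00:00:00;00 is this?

33029

As if non-drop at 30 labels/s: (0 × 3600 + 18 × 60 + 22) × 30 + 3 = 33063.
Minute boundaries passed: 18; those not divisible by 10: 18 − 1 = 17; dropped labels = 2 × 17 = 34.
Actual frame index = 33063 − 34 = 33029.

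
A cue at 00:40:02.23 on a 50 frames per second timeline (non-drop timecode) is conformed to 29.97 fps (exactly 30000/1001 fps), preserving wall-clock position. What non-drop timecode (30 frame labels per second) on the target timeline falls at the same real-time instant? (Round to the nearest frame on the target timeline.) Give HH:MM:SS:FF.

Source frame index: (0×3600 + 40×60 + 2) × 50 + 23 = 120123.
Real time: 120123 / (50) = 120123/50 s.
Target frame: (120123/50) × (30000/1001) = 72073800/1001 ≈ 72001.798 → 72002.
At 30 labels/s: frame 72002 → 00:40:00:02.

00:40:00:02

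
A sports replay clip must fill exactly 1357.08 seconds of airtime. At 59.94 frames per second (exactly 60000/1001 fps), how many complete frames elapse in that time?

81343 frames

Frames = 1357.08 × 60000/1001 = 81424800/1001 ≈ 81343.4565.
Complete frames: 81343.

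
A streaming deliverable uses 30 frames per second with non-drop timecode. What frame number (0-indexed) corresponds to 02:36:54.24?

frame 282444

Total seconds to the label: (2 × 3600 + 36 × 60 + 54) = 9414.
Frame index = 9414 × 30 + 24 = 282444.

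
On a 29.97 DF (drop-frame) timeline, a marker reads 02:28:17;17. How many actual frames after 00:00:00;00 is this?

266659

Complete 10-minute blocks: 14, each 17982 frames → 251748.
Remaining 8 whole minutes in the current block: 1800 + 7 × 1798 = 14386 frames.
Within the current minute: 17 × 30 + 17 − 2 = 525 (labels ;00/;01 skipped at this minute). Total = 251748 + 14386 + 525 = 266659.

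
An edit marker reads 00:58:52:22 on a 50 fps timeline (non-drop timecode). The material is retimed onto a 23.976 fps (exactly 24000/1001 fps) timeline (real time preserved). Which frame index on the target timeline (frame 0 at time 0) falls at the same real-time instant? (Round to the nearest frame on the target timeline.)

Source frame index: (0×3600 + 58×60 + 52) × 50 + 22 = 176622.
Real time: 176622 / (50) = 88311/25 s.
Target frame: (88311/25) × (24000/1001) = 84778560/1001 ≈ 84693.866 → 84694.

frame 84694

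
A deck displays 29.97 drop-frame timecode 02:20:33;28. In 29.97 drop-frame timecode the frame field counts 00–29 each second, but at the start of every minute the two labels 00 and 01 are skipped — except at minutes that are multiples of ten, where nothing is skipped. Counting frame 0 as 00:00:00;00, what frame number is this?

252766

As if non-drop at 30 labels/s: (2 × 3600 + 20 × 60 + 33) × 30 + 28 = 253018.
Minute boundaries passed: 140; those not divisible by 10: 140 − 14 = 126; dropped labels = 2 × 126 = 252.
Actual frame index = 253018 − 252 = 252766.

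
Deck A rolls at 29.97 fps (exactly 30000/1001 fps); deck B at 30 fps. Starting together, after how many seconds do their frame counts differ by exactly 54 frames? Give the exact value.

1801.8 seconds

The gap grows by |30 − 30000/1001| = 30/1001 frames per second.
Time for a 54-frame gap: 54 ÷ (30/1001) = 1801.8 s.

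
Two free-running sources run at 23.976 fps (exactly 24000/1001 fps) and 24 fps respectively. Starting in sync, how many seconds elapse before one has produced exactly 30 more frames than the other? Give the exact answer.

The gap grows by |24 − 24000/1001| = 24/1001 frames per second.
Time for a 30-frame gap: 30 ÷ (24/1001) = 1251.25 s.

1251.25 seconds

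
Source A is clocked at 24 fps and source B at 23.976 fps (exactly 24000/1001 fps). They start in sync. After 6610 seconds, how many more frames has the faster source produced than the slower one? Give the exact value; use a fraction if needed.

A emits 24 × 6610 = 158640 frames; B emits 24000/1001 × 6610 = 158640000/1001.
Difference = 158640/1001 frames (≈ 158.4815); B is behind A.

158640/1001 frames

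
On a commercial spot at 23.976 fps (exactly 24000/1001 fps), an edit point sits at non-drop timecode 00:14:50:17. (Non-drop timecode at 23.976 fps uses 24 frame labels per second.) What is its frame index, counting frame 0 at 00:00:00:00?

frame 21377

Total seconds to the label: (0 × 3600 + 14 × 60 + 50) = 890.
Frame index = 890 × 24 + 17 = 21377.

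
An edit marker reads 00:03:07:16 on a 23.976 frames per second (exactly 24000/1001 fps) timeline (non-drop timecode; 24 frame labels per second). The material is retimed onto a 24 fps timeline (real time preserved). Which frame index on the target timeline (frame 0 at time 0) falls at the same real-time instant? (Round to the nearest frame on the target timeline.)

frame 4509

Source frame index: (0×3600 + 3×60 + 7) × 24 + 16 = 4504.
Real time: 4504 / (24000/1001) = 563563/3000 s.
Target frame: (563563/3000) × (24) = 563563/125 ≈ 4508.504 → 4509.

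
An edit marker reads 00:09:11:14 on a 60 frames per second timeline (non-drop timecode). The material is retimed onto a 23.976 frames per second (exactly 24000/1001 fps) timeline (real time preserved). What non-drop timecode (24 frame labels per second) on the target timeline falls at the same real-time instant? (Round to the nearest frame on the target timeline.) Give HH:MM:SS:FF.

Source frame index: (0×3600 + 9×60 + 11) × 60 + 14 = 33074.
Real time: 33074 / (60) = 16537/30 s.
Target frame: (16537/30) × (24000/1001) = 13229600/1001 ≈ 13216.384 → 13216.
At 24 labels/s: frame 13216 → 00:09:10:16.

00:09:10:16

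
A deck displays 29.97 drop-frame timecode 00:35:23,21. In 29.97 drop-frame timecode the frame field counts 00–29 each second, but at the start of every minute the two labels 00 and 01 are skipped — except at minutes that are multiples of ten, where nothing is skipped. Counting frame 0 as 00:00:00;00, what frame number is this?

As if non-drop at 30 labels/s: (0 × 3600 + 35 × 60 + 23) × 30 + 21 = 63711.
Minute boundaries passed: 35; those not divisible by 10: 35 − 3 = 32; dropped labels = 2 × 32 = 64.
Actual frame index = 63711 − 64 = 63647.

63647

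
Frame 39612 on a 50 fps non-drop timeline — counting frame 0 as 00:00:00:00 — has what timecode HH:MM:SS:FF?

39612 ÷ 50 = 792 full seconds, remainder 12 frames.
792 s = 0 h 13 min 12 s.
Timecode: 00:13:12:12.

00:13:12:12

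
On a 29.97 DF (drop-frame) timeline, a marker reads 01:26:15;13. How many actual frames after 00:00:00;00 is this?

155107

As if non-drop at 30 labels/s: (1 × 3600 + 26 × 60 + 15) × 30 + 13 = 155263.
Minute boundaries passed: 86; those not divisible by 10: 86 − 8 = 78; dropped labels = 2 × 78 = 156.
Actual frame index = 155263 − 156 = 155107.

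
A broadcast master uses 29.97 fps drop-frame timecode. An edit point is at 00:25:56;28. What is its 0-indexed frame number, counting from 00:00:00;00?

46662

As if non-drop at 30 labels/s: (0 × 3600 + 25 × 60 + 56) × 30 + 28 = 46708.
Minute boundaries passed: 25; those not divisible by 10: 25 − 2 = 23; dropped labels = 2 × 23 = 46.
Actual frame index = 46708 − 46 = 46662.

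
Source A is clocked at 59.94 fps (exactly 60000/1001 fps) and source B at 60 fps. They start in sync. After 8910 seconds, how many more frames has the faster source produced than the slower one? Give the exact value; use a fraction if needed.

48600/91 frames

A emits 60000/1001 × 8910 = 48600000/91 frames; B emits 60 × 8910 = 534600.
Difference = 48600/91 frames (≈ 534.0659); B is ahead of A.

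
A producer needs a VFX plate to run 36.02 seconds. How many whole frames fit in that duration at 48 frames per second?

Frames = 36.02 × 48 = 43224/25 ≈ 1728.9600.
Complete frames: 1728.

1728 frames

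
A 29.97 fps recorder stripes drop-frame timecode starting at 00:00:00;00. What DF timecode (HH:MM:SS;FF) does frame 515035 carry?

04:46:25;01

Ten DF minutes hold 17982 frames, so frame 515035 lies in block 28 (frames 503496–521477) with 11539 frames into that block.
The block's first minute is 1800 frames and the rest 1798 each; 11539 frames reaches minute 6, so 28 × 18 + 6 × 2 = 516 labels have been skipped so far.
Adding those back, label number 515035 + 516 = 515551 at 30 labels/s is 17185 s + 1 f = 4 h 46 min 25 s frame 1, i.e. 04:46:25;01.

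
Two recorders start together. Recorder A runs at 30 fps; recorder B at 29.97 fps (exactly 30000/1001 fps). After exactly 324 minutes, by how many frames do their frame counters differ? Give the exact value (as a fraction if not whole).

324 min = 19440 s.
A emits 30 × 19440 = 583200 frames; B emits 30000/1001 × 19440 = 583200000/1001.
Difference = 583200/1001 frames (≈ 582.6174); B is behind A.

583200/1001 frames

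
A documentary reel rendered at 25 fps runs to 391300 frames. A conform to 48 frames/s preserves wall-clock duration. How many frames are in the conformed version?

751296 frames

Target frames = source frames × (target rate / source rate) = 391300 × (48)/(25) = 391300 × 48/25 = 751296.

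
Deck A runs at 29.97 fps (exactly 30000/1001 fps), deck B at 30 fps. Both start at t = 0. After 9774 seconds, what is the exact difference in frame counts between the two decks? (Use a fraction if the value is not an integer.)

A emits 30000/1001 × 9774 = 293220000/1001 frames; B emits 30 × 9774 = 293220.
Difference = 293220/1001 frames (≈ 292.9271); B is ahead of A.

293220/1001 frames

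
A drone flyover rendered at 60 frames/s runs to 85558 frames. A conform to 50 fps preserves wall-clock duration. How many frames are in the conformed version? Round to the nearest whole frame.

Frames at target rate = 85558 × (50) / (60) = 213895/3 ≈ 71298.333.
Nearest whole frame: 71298.

71298 frames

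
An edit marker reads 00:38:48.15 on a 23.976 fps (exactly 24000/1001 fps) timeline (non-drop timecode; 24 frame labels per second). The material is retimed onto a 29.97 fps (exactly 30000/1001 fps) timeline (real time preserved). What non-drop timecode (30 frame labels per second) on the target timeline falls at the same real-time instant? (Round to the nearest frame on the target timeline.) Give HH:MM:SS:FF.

00:38:48:19

Source frame index: (0×3600 + 38×60 + 48) × 24 + 15 = 55887.
Real time: 55887 / (24000/1001) = 18647629/8000 s.
Target frame: (18647629/8000) × (30000/1001) = 279435/4 ≈ 69858.750 → 69859.
At 30 labels/s: frame 69859 → 00:38:48:19.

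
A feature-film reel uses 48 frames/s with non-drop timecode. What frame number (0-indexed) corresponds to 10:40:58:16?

frame 1846000

Total seconds to the label: (10 × 3600 + 40 × 60 + 58) = 38458.
Frame index = 38458 × 48 + 16 = 1846000.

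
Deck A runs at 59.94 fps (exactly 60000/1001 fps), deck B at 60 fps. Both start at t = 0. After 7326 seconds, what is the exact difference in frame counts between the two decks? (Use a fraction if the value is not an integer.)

39960/91 frames

A emits 60000/1001 × 7326 = 39960000/91 frames; B emits 60 × 7326 = 439560.
Difference = 39960/91 frames (≈ 439.1209); B is ahead of A.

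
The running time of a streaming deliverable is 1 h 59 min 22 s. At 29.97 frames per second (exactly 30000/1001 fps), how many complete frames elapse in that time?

214645 frames

1 h 59 min 22 s = 7162 s.
Frames = 7162 × 30000/1001 = 214860000/1001 ≈ 214645.3546.
Complete frames: 214645.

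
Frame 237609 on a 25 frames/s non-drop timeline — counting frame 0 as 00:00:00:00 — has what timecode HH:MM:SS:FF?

02:38:24:09

237609 ÷ 25 = 9504 full seconds, remainder 9 frames.
9504 s = 2 h 38 min 24 s.
Timecode: 02:38:24:09.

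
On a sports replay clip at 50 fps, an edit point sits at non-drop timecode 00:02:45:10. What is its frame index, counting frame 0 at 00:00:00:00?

8260

Total seconds to the label: (0 × 3600 + 2 × 60 + 45) = 165.
Frame index = 165 × 50 + 10 = 8260.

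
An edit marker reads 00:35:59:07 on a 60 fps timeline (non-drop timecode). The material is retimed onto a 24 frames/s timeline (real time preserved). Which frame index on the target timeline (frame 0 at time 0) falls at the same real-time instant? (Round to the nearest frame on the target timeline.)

frame 51819

Source frame index: (0×3600 + 35×60 + 59) × 60 + 7 = 129547.
Real time: 129547 / (60) = 129547/60 s.
Target frame: (129547/60) × (24) = 259094/5 ≈ 51818.800 → 51819.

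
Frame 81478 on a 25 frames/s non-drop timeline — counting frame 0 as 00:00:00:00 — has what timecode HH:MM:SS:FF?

00:54:19:03

81478 ÷ 25 = 3259 full seconds, remainder 3 frames.
3259 s = 0 h 54 min 19 s.
Timecode: 00:54:19:03.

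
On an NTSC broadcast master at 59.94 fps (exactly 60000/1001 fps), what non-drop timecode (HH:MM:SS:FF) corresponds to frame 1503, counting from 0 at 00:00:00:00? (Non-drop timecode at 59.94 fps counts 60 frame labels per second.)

00:00:25:03

1503 ÷ 60 = 25 full seconds, remainder 3 frames.
25 s = 0 h 0 min 25 s.
Timecode: 00:00:25:03.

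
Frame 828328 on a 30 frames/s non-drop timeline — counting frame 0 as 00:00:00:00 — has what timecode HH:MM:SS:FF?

07:40:10:28

828328 ÷ 30 = 27610 full seconds, remainder 28 frames.
27610 s = 7 h 40 min 10 s.
Timecode: 07:40:10:28.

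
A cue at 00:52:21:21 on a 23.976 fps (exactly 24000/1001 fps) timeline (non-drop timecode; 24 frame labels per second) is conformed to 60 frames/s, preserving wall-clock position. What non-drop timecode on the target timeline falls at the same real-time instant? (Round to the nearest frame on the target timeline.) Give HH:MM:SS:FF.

Source frame index: (0×3600 + 52×60 + 21) × 24 + 21 = 75405.
Real time: 75405 / (24000/1001) = 5032027/1600 s.
Target frame: (5032027/1600) × (60) = 15096081/80 ≈ 188701.013 → 188701.
At 60 labels/s: frame 188701 → 00:52:25:01.

00:52:25:01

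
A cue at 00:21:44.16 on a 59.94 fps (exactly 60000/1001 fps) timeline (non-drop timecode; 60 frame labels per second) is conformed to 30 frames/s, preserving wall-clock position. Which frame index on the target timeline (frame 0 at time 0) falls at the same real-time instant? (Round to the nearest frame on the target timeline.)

frame 39167

Source frame index: (0×3600 + 21×60 + 44) × 60 + 16 = 78256.
Real time: 78256 / (60000/1001) = 4895891/3750 s.
Target frame: (4895891/3750) × (30) = 4895891/125 ≈ 39167.128 → 39167.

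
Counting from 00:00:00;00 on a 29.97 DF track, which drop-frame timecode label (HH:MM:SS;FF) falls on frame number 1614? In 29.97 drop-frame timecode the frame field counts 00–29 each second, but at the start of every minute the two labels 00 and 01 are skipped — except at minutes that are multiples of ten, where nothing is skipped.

Ten DF minutes hold 17982 frames, so frame 1614 lies in block 0 (frames 0–17981) with 1614 frames into that block.
The block's first minute is 1800 frames and the rest 1798 each; 1614 frames reaches minute 0, so 0 × 18 + 0 × 2 = 0 labels have been skipped so far.
Adding those back, label number 1614 + 0 = 1614 at 30 labels/s is 53 s + 24 f = 0 h 0 min 53 s frame 24, i.e. 00:00:53;24.

00:00:53;24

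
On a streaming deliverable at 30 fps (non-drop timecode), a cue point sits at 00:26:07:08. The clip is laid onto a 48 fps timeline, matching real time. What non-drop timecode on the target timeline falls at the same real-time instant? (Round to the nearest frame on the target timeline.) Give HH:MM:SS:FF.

00:26:07:13

Source frame index: (0×3600 + 26×60 + 7) × 30 + 8 = 47018.
Real time: 47018 / (30) = 23509/15 s.
Target frame: (23509/15) × (48) = 376144/5 ≈ 75228.800 → 75229.
At 48 labels/s: frame 75229 → 00:26:07:13.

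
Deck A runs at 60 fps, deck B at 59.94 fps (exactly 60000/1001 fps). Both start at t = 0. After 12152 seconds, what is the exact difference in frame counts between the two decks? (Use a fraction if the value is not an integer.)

A emits 60 × 12152 = 729120 frames; B emits 60000/1001 × 12152 = 104160000/143.
Difference = 104160/143 frames (≈ 728.3916); B is behind A.

104160/143 frames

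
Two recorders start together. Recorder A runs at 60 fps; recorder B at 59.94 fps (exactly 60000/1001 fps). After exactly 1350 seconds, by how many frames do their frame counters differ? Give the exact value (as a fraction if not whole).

81000/1001 frames

A emits 60 × 1350 = 81000 frames; B emits 60000/1001 × 1350 = 81000000/1001.
Difference = 81000/1001 frames (≈ 80.9191); B is behind A.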